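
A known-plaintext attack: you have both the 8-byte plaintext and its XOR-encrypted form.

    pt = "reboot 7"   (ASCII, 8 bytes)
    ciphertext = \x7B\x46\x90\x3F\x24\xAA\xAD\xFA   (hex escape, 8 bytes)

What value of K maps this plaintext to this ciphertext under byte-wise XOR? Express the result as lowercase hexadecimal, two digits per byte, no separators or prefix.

0923f2504bde8dcd

Since ciphertext = pt ⊕ K, XORing both sides with pt gives K = pt ⊕ ciphertext.
114 ^ 123 =   9
101 ^  70 =  35
 98 ^ 144 = 242
111 ^  63 =  80
111 ^  36 =  75
116 ^ 170 = 222
 32 ^ 173 = 141
 55 ^ 250 = 205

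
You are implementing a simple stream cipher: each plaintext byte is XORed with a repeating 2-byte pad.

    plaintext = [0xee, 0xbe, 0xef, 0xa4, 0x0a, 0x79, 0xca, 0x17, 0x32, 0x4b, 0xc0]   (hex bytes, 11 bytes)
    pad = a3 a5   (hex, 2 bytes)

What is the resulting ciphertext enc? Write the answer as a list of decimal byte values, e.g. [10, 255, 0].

The 2-byte key repeats, so the effective keystream is a3 a5 a3 a5 a3 a5 a3 a5 a3 a5 a3.
byte 0: ee xor a3 = 4d
byte 1: be xor a5 = 1b
byte 2: ef xor a3 = 4c
byte 3: a4 xor a5 = 01
byte 4: 0a xor a3 = a9
byte 5: 79 xor a5 = dc
byte 6: ca xor a3 = 69
byte 7: 17 xor a5 = b2
byte 8: 32 xor a3 = 91
byte 9: 4b xor a5 = ee
byte 10: c0 xor a3 = 63

[77, 27, 76, 1, 169, 220, 105, 178, 145, 238, 99]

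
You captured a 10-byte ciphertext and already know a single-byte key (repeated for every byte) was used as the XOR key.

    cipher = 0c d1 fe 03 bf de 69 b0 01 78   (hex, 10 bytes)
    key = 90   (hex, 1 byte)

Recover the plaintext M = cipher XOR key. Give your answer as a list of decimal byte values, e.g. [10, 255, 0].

The 1-byte key repeats, so the effective keystream is 90 90 90 90 90 90 90 90 90 90.
byte 0: 0c XOR 90 = 9c
byte 1: d1 XOR 90 = 41
byte 2: fe XOR 90 = 6e
byte 3: 03 XOR 90 = 93
byte 4: bf XOR 90 = 2f
byte 5: de XOR 90 = 4e
byte 6: 69 XOR 90 = f9
byte 7: b0 XOR 90 = 20
byte 8: 01 XOR 90 = 91
byte 9: 78 XOR 90 = e8

[156, 65, 110, 147, 47, 78, 249, 32, 145, 232]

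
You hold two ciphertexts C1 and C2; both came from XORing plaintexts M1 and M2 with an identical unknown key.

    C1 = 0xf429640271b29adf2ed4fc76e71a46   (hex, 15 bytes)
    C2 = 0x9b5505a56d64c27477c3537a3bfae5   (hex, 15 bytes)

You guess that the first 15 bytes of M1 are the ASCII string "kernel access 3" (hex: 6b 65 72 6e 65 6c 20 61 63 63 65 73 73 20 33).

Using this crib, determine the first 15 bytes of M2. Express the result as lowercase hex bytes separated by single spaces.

04 19 13 c9 79 ba 78 ca 3a 74 ca 7f af c0 90

First, C1 ⊕ C2 = (M1 ⊕ K) ⊕ (M2 ⊕ K) = M1 ⊕ M2, so the key drops out. Then M2 = (M1 ⊕ M2) ⊕ M1 over the first 15 bytes.
byte 0: (f4 ^ 9b) ^ 6b = 6f ^ 6b = 04
byte 1: (29 ^ 55) ^ 65 = 7c ^ 65 = 19
byte 2: (64 ^ 05) ^ 72 = 61 ^ 72 = 13
byte 3: (02 ^ a5) ^ 6e = a7 ^ 6e = c9
byte 4: (71 ^ 6d) ^ 65 = 1c ^ 65 = 79
byte 5: (b2 ^ 64) ^ 6c = d6 ^ 6c = ba
byte 6: (9a ^ c2) ^ 20 = 58 ^ 20 = 78
byte 7: (df ^ 74) ^ 61 = ab ^ 61 = ca
byte 8: (2e ^ 77) ^ 63 = 59 ^ 63 = 3a
byte 9: (d4 ^ c3) ^ 63 = 17 ^ 63 = 74
byte 10: (fc ^ 53) ^ 65 = af ^ 65 = ca
byte 11: (76 ^ 7a) ^ 73 = 0c ^ 73 = 7f
byte 12: (e7 ^ 3b) ^ 73 = dc ^ 73 = af
byte 13: (1a ^ fa) ^ 20 = e0 ^ 20 = c0
byte 14: (46 ^ e5) ^ 33 = a3 ^ 33 = 90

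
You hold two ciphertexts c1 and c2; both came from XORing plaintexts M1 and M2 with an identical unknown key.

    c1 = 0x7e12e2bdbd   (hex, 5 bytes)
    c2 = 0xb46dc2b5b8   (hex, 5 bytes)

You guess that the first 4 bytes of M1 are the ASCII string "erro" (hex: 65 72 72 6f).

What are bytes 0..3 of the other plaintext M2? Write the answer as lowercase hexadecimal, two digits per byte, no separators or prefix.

First, c1 ⊕ c2 = (M1 ⊕ K) ⊕ (M2 ⊕ K) = M1 ⊕ M2, so the key drops out. Then M2 = (M1 ⊕ M2) ⊕ M1 over the first 4 bytes.
byte 0: (7e ⊕ b4) ⊕ 65 = ca ⊕ 65 = af
byte 1: (12 ⊕ 6d) ⊕ 72 = 7f ⊕ 72 = 0d
byte 2: (e2 ⊕ c2) ⊕ 72 = 20 ⊕ 72 = 52
byte 3: (bd ⊕ b5) ⊕ 6f = 08 ⊕ 6f = 67

af0d5267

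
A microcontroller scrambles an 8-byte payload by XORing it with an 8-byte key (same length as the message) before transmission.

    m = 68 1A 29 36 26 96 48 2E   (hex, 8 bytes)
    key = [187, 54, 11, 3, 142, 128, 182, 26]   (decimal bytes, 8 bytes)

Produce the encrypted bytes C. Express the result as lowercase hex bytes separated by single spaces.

XOR is its own inverse, so applying the key byte-wise gives the result directly.
68 XOR bb = d3
1a XOR 36 = 2c
29 XOR 0b = 22
36 XOR 03 = 35
26 XOR 8e = a8
96 XOR 80 = 16
48 XOR b6 = fe
2e XOR 1a = 34

d3 2c 22 35 a8 16 fe 34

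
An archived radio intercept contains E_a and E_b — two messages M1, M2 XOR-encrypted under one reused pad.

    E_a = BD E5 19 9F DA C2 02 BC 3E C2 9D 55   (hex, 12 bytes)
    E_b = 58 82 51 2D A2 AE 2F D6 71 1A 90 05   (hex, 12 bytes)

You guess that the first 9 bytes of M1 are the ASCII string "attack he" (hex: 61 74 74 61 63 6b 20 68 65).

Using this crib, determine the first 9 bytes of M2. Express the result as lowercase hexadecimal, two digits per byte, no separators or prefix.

84133cd31b070d022a

First, E_a ⊕ E_b = (M1 ⊕ K) ⊕ (M2 ⊕ K) = M1 ⊕ M2, so the key drops out. Then M2 = (M1 ⊕ M2) ⊕ M1 over the first 9 bytes.
byte 0: (bd XOR 58) XOR 61 = e5 XOR 61 = 84
byte 1: (e5 XOR 82) XOR 74 = 67 XOR 74 = 13
byte 2: (19 XOR 51) XOR 74 = 48 XOR 74 = 3c
byte 3: (9f XOR 2d) XOR 61 = b2 XOR 61 = d3
byte 4: (da XOR a2) XOR 63 = 78 XOR 63 = 1b
byte 5: (c2 XOR ae) XOR 6b = 6c XOR 6b = 07
byte 6: (02 XOR 2f) XOR 20 = 2d XOR 20 = 0d
byte 7: (bc XOR d6) XOR 68 = 6a XOR 68 = 02
byte 8: (3e XOR 71) XOR 65 = 4f XOR 65 = 2a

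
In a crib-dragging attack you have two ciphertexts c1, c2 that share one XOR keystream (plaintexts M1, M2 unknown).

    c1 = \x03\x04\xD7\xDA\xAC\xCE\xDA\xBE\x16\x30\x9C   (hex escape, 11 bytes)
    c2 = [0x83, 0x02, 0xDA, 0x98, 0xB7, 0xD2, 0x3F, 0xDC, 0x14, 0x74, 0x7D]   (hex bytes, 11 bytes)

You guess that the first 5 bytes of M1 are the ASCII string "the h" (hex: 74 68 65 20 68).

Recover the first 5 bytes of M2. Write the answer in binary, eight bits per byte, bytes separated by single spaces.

11110100 01101110 01101000 01100010 01110011

First, c1 ⊕ c2 = (M1 ⊕ K) ⊕ (M2 ⊕ K) = M1 ⊕ M2, so the key drops out. Then M2 = (M1 ⊕ M2) ⊕ M1 over the first 5 bytes.
byte 0: (03 xor 83) xor 74 = 80 xor 74 = f4
byte 1: (04 xor 02) xor 68 = 06 xor 68 = 6e
byte 2: (d7 xor da) xor 65 = 0d xor 65 = 68
byte 3: (da xor 98) xor 20 = 42 xor 20 = 62
byte 4: (ac xor b7) xor 68 = 1b xor 68 = 73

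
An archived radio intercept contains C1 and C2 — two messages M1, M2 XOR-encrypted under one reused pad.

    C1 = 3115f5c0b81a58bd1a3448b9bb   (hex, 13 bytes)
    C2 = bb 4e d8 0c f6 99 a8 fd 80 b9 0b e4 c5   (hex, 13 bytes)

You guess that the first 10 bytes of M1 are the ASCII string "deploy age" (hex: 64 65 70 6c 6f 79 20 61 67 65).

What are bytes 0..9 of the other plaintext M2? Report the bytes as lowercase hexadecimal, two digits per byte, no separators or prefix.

First, C1 ⊕ C2 = (M1 ⊕ K) ⊕ (M2 ⊕ K) = M1 ⊕ M2, so the key drops out. Then M2 = (M1 ⊕ M2) ⊕ M1 over the first 10 bytes.
byte 0: (31 ⊕ bb) ⊕ 64 = 8a ⊕ 64 = ee
byte 1: (15 ⊕ 4e) ⊕ 65 = 5b ⊕ 65 = 3e
byte 2: (f5 ⊕ d8) ⊕ 70 = 2d ⊕ 70 = 5d
byte 3: (c0 ⊕ 0c) ⊕ 6c = cc ⊕ 6c = a0
byte 4: (b8 ⊕ f6) ⊕ 6f = 4e ⊕ 6f = 21
byte 5: (1a ⊕ 99) ⊕ 79 = 83 ⊕ 79 = fa
byte 6: (58 ⊕ a8) ⊕ 20 = f0 ⊕ 20 = d0
byte 7: (bd ⊕ fd) ⊕ 61 = 40 ⊕ 61 = 21
byte 8: (1a ⊕ 80) ⊕ 67 = 9a ⊕ 67 = fd
byte 9: (34 ⊕ b9) ⊕ 65 = 8d ⊕ 65 = e8

ee3e5da021fad021fde8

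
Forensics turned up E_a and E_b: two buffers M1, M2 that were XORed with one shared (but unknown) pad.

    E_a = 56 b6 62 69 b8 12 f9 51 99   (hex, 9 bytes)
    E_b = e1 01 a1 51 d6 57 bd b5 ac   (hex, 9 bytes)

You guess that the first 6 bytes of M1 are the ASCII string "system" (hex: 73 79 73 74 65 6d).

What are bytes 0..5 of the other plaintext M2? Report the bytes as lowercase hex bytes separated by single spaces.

c4 ce b0 4c 0b 28

First, E_a ⊕ E_b = (M1 ⊕ K) ⊕ (M2 ⊕ K) = M1 ⊕ M2, so the key drops out. Then M2 = (M1 ⊕ M2) ⊕ M1 over the first 6 bytes.
byte 0: (56 xor e1) xor 73 = b7 xor 73 = c4
byte 1: (b6 xor 01) xor 79 = b7 xor 79 = ce
byte 2: (62 xor a1) xor 73 = c3 xor 73 = b0
byte 3: (69 xor 51) xor 74 = 38 xor 74 = 4c
byte 4: (b8 xor d6) xor 65 = 6e xor 65 = 0b
byte 5: (12 xor 57) xor 6d = 45 xor 6d = 28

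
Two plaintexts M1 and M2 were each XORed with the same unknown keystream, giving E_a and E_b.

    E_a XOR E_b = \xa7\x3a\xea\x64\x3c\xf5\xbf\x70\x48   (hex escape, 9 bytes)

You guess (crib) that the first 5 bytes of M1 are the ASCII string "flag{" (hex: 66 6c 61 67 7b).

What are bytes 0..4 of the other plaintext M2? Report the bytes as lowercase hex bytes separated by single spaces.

Since E_a ⊕ E_b = M1 ⊕ M2, XORing with the guessed M1 bytes yields the corresponding M2 bytes: M2 = (E_a ⊕ E_b) ⊕ M1.
a7 xor 66 = c1
3a xor 6c = 56
ea xor 61 = 8b
64 xor 67 = 03
3c xor 7b = 47

c1 56 8b 03 47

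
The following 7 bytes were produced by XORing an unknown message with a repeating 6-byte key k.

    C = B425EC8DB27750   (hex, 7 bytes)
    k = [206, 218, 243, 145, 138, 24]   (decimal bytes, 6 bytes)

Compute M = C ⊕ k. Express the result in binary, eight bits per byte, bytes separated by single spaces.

The 6-byte key repeats, so the effective keystream is ce da f3 91 8a 18 ce.
byte 0: 180 ^ 206 = 122
byte 1:  37 ^ 218 = 255
byte 2: 236 ^ 243 =  31
byte 3: 141 ^ 145 =  28
byte 4: 178 ^ 138 =  56
byte 5: 119 ^  24 = 111
byte 6:  80 ^ 206 = 158

01111010 11111111 00011111 00011100 00111000 01101111 10011110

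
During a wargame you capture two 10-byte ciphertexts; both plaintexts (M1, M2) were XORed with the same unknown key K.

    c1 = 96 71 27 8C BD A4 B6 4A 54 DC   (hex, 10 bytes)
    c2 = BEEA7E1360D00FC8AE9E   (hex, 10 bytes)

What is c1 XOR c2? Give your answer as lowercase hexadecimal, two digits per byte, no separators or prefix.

289b599fdd74b982fa42

c1 ⊕ c2 = (M1 ⊕ K) ⊕ (M2 ⊕ K) = M1 ⊕ M2 — the shared key cancels under XOR.
96 ^ be = 28
71 ^ ea = 9b
27 ^ 7e = 59
8c ^ 13 = 9f
bd ^ 60 = dd
a4 ^ d0 = 74
b6 ^ 0f = b9
4a ^ c8 = 82
54 ^ ae = fa
dc ^ 9e = 42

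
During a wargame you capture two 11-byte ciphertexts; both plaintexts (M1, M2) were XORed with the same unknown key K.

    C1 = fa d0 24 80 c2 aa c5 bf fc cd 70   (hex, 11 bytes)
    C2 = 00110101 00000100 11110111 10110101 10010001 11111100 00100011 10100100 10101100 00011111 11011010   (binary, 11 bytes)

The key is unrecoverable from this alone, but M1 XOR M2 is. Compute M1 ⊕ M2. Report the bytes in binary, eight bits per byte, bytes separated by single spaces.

11001111 11010100 11010011 00110101 01010011 01010110 11100110 00011011 01010000 11010010 10101010

C1 ⊕ C2 = (M1 ⊕ K) ⊕ (M2 ⊕ K) = M1 ⊕ M2 — the shared key cancels under XOR.
byte 0: 11111010 ⊕ 00110101 = 11001111
byte 1: 11010000 ⊕ 00000100 = 11010100
byte 2: 00100100 ⊕ 11110111 = 11010011
byte 3: 10000000 ⊕ 10110101 = 00110101
byte 4: 11000010 ⊕ 10010001 = 01010011
byte 5: 10101010 ⊕ 11111100 = 01010110
byte 6: 11000101 ⊕ 00100011 = 11100110
byte 7: 10111111 ⊕ 10100100 = 00011011
byte 8: 11111100 ⊕ 10101100 = 01010000
byte 9: 11001101 ⊕ 00011111 = 11010010
byte 10: 01110000 ⊕ 11011010 = 10101010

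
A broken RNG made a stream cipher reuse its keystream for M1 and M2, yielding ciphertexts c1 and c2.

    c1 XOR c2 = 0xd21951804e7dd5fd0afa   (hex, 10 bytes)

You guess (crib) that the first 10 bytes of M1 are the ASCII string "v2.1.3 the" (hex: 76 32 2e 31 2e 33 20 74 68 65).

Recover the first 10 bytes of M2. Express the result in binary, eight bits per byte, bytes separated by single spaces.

Since c1 ⊕ c2 = M1 ⊕ M2, XORing with the guessed M1 bytes yields the corresponding M2 bytes: M2 = (c1 ⊕ c2) ⊕ M1.
d2 xor 76 = a4
19 xor 32 = 2b
51 xor 2e = 7f
80 xor 31 = b1
4e xor 2e = 60
7d xor 33 = 4e
d5 xor 20 = f5
fd xor 74 = 89
0a xor 68 = 62
fa xor 65 = 9f

10100100 00101011 01111111 10110001 01100000 01001110 11110101 10001001 01100010 10011111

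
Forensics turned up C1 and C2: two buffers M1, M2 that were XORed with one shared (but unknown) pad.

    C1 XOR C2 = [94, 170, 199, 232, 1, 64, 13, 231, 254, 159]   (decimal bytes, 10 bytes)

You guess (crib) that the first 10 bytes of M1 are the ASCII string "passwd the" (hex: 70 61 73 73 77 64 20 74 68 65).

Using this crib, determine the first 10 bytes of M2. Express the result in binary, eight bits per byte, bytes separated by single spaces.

00101110 11001011 10110100 10011011 01110110 00100100 00101101 10010011 10010110 11111010

Since C1 ⊕ C2 = M1 ⊕ M2, XORing with the guessed M1 bytes yields the corresponding M2 bytes: M2 = (C1 ⊕ C2) ⊕ M1.
01011110 XOR 01110000 = 00101110
10101010 XOR 01100001 = 11001011
11000111 XOR 01110011 = 10110100
11101000 XOR 01110011 = 10011011
00000001 XOR 01110111 = 01110110
01000000 XOR 01100100 = 00100100
00001101 XOR 00100000 = 00101101
11100111 XOR 01110100 = 10010011
11111110 XOR 01101000 = 10010110
10011111 XOR 01100101 = 11111010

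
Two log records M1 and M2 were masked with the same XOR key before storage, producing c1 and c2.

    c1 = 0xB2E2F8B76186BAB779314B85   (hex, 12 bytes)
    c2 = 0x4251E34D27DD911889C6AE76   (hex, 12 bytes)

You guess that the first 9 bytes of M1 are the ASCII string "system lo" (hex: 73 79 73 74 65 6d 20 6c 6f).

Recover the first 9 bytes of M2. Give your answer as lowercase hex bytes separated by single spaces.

First, c1 ⊕ c2 = (M1 ⊕ K) ⊕ (M2 ⊕ K) = M1 ⊕ M2, so the key drops out. Then M2 = (M1 ⊕ M2) ⊕ M1 over the first 9 bytes.
byte 0: (b2 ^ 42) ^ 73 = f0 ^ 73 = 83
byte 1: (e2 ^ 51) ^ 79 = b3 ^ 79 = ca
byte 2: (f8 ^ e3) ^ 73 = 1b ^ 73 = 68
byte 3: (b7 ^ 4d) ^ 74 = fa ^ 74 = 8e
byte 4: (61 ^ 27) ^ 65 = 46 ^ 65 = 23
byte 5: (86 ^ dd) ^ 6d = 5b ^ 6d = 36
byte 6: (ba ^ 91) ^ 20 = 2b ^ 20 = 0b
byte 7: (b7 ^ 18) ^ 6c = af ^ 6c = c3
byte 8: (79 ^ 89) ^ 6f = f0 ^ 6f = 9f

83 ca 68 8e 23 36 0b c3 9f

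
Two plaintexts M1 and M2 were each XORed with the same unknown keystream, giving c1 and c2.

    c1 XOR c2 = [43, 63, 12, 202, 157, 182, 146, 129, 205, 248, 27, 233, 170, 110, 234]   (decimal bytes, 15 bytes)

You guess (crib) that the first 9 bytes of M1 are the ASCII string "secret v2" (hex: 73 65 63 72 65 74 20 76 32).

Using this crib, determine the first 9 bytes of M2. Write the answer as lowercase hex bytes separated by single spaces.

Since c1 ⊕ c2 = M1 ⊕ M2, XORing with the guessed M1 bytes yields the corresponding M2 bytes: M2 = (c1 ⊕ c2) ⊕ M1.
2b XOR 73 = 58
3f XOR 65 = 5a
0c XOR 63 = 6f
ca XOR 72 = b8
9d XOR 65 = f8
b6 XOR 74 = c2
92 XOR 20 = b2
81 XOR 76 = f7
cd XOR 32 = ff

58 5a 6f b8 f8 c2 b2 f7 ff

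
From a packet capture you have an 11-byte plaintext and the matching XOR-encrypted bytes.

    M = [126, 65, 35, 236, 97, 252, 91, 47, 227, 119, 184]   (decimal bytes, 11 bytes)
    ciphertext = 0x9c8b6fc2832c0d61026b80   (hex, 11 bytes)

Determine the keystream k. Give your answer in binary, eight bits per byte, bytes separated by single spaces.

11100010 11001010 01001100 00101110 11100010 11010000 01010110 01001110 11100001 00011100 00111000

Since ciphertext = M ⊕ k, XORing both sides with M gives k = M ⊕ ciphertext.
126 ^ 156 = 226
 65 ^ 139 = 202
 35 ^ 111 =  76
236 ^ 194 =  46
 97 ^ 131 = 226
252 ^  44 = 208
 91 ^  13 =  86
 47 ^  97 =  78
227 ^   2 = 225
119 ^ 107 =  28
184 ^ 128 =  56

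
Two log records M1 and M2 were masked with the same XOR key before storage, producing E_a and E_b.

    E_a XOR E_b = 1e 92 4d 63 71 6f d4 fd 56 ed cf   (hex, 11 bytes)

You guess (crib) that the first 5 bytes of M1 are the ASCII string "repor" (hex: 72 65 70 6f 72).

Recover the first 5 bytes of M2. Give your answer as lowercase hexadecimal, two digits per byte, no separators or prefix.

6cf73d0c03

Since E_a ⊕ E_b = M1 ⊕ M2, XORing with the guessed M1 bytes yields the corresponding M2 bytes: M2 = (E_a ⊕ E_b) ⊕ M1.
1e ⊕ 72 = 6c
92 ⊕ 65 = f7
4d ⊕ 70 = 3d
63 ⊕ 6f = 0c
71 ⊕ 72 = 03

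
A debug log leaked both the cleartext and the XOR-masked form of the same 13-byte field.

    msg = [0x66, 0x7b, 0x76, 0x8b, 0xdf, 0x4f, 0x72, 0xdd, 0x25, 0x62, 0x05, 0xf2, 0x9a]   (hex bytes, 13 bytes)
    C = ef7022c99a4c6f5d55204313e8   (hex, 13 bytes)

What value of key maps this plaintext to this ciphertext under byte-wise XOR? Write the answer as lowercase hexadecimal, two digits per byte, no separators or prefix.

Since C = msg ⊕ key, XORing both sides with msg gives key = msg ⊕ C.
66 XOR ef = 89
7b XOR 70 = 0b
76 XOR 22 = 54
8b XOR c9 = 42
df XOR 9a = 45
4f XOR 4c = 03
72 XOR 6f = 1d
dd XOR 5d = 80
25 XOR 55 = 70
62 XOR 20 = 42
05 XOR 43 = 46
f2 XOR 13 = e1
9a XOR e8 = 72

890b544245031d80704246e172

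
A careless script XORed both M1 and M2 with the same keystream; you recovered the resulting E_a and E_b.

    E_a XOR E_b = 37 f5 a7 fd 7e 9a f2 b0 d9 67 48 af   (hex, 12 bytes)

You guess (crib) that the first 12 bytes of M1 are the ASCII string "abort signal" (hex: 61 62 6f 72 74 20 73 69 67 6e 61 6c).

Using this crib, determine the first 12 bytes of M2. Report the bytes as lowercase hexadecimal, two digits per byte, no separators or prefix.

5697c88f0aba81d9be0929c3

Since E_a ⊕ E_b = M1 ⊕ M2, XORing with the guessed M1 bytes yields the corresponding M2 bytes: M2 = (E_a ⊕ E_b) ⊕ M1.
00110111 ⊕ 01100001 = 01010110
11110101 ⊕ 01100010 = 10010111
10100111 ⊕ 01101111 = 11001000
11111101 ⊕ 01110010 = 10001111
01111110 ⊕ 01110100 = 00001010
10011010 ⊕ 00100000 = 10111010
11110010 ⊕ 01110011 = 10000001
10110000 ⊕ 01101001 = 11011001
11011001 ⊕ 01100111 = 10111110
01100111 ⊕ 01101110 = 00001001
01001000 ⊕ 01100001 = 00101001
10101111 ⊕ 01101100 = 11000011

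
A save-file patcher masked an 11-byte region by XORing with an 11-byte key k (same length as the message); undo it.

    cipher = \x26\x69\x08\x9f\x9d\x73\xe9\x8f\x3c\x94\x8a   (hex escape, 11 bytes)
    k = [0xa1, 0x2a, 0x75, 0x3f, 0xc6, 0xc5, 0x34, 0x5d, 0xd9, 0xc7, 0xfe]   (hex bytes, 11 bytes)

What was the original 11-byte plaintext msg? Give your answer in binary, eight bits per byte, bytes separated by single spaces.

10000111 01000011 01111101 10100000 01011011 10110110 11011101 11010010 11100101 01010011 01110100

26 xor a1 = 87
69 xor 2a = 43
08 xor 75 = 7d
9f xor 3f = a0
9d xor c6 = 5b
73 xor c5 = b6
e9 xor 34 = dd
8f xor 5d = d2
3c xor d9 = e5
94 xor c7 = 53
8a xor fe = 74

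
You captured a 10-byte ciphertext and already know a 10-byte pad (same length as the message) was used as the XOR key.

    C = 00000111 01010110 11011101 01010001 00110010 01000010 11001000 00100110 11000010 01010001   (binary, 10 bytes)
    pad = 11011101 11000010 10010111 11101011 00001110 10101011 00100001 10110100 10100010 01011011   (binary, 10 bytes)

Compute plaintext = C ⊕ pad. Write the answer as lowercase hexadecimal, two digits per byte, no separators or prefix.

XOR is its own inverse, so applying the key byte-wise gives the result directly.
  7 XOR 221 = 218
 86 XOR 194 = 148
221 XOR 151 =  74
 81 XOR 235 = 186
 50 XOR  14 =  60
 66 XOR 171 = 233
200 XOR  33 = 233
 38 XOR 180 = 146
194 XOR 162 =  96
 81 XOR  91 =  10

da944aba3ce9e992600a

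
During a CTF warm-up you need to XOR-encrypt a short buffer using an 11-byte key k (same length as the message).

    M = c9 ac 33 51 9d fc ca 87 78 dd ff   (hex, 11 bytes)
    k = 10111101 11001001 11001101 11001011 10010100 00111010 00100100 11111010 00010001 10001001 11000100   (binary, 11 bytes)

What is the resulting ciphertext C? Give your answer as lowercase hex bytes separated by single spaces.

byte 0: c9 xor bd = 74
byte 1: ac xor c9 = 65
byte 2: 33 xor cd = fe
byte 3: 51 xor cb = 9a
byte 4: 9d xor 94 = 09
byte 5: fc xor 3a = c6
byte 6: ca xor 24 = ee
byte 7: 87 xor fa = 7d
byte 8: 78 xor 11 = 69
byte 9: dd xor 89 = 54
byte 10: ff xor c4 = 3b

74 65 fe 9a 09 c6 ee 7d 69 54 3b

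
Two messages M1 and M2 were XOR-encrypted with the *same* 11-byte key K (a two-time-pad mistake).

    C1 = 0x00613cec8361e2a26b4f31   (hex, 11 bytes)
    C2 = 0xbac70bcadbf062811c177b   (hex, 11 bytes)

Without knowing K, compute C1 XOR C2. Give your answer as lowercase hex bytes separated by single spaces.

C1 ⊕ C2 = (M1 ⊕ K) ⊕ (M2 ⊕ K) = M1 ⊕ M2 — the shared key cancels under XOR.
00 ^ ba = ba
61 ^ c7 = a6
3c ^ 0b = 37
ec ^ ca = 26
83 ^ db = 58
61 ^ f0 = 91
e2 ^ 62 = 80
a2 ^ 81 = 23
6b ^ 1c = 77
4f ^ 17 = 58
31 ^ 7b = 4a

ba a6 37 26 58 91 80 23 77 58 4a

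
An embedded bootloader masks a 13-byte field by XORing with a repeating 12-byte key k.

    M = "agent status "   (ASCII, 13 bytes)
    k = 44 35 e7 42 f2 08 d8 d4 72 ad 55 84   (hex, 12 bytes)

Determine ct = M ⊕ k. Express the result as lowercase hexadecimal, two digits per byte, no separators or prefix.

2552822c8628aba013d920f764

The 12-byte key repeats, so the effective keystream is 44 35 e7 42 f2 08 d8 d4 72 ad 55 84 44.
byte 0: 61 xor 44 = 25
byte 1: 67 xor 35 = 52
byte 2: 65 xor e7 = 82
byte 3: 6e xor 42 = 2c
byte 4: 74 xor f2 = 86
byte 5: 20 xor 08 = 28
byte 6: 73 xor d8 = ab
byte 7: 74 xor d4 = a0
byte 8: 61 xor 72 = 13
byte 9: 74 xor ad = d9
byte 10: 75 xor 55 = 20
byte 11: 73 xor 84 = f7
byte 12: 20 xor 44 = 64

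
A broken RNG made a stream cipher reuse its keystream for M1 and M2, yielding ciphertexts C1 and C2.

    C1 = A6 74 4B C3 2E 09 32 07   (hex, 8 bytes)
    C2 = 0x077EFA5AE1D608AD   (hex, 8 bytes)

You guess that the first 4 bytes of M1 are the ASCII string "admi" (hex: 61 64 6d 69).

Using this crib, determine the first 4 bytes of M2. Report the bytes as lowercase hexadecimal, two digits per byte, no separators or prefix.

c06edcf0

First, C1 ⊕ C2 = (M1 ⊕ K) ⊕ (M2 ⊕ K) = M1 ⊕ M2, so the key drops out. Then M2 = (M1 ⊕ M2) ⊕ M1 over the first 4 bytes.
byte 0: (a6 ⊕ 07) ⊕ 61 = a1 ⊕ 61 = c0
byte 1: (74 ⊕ 7e) ⊕ 64 = 0a ⊕ 64 = 6e
byte 2: (4b ⊕ fa) ⊕ 6d = b1 ⊕ 6d = dc
byte 3: (c3 ⊕ 5a) ⊕ 69 = 99 ⊕ 69 = f0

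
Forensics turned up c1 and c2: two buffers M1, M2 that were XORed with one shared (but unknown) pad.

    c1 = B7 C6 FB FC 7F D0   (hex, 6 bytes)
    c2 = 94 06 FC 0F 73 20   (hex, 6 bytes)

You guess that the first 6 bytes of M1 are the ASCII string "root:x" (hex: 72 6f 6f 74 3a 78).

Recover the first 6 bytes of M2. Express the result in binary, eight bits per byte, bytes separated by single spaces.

First, c1 ⊕ c2 = (M1 ⊕ K) ⊕ (M2 ⊕ K) = M1 ⊕ M2, so the key drops out. Then M2 = (M1 ⊕ M2) ⊕ M1 over the first 6 bytes.
byte 0: (b7 ^ 94) ^ 72 = 23 ^ 72 = 51
byte 1: (c6 ^ 06) ^ 6f = c0 ^ 6f = af
byte 2: (fb ^ fc) ^ 6f = 07 ^ 6f = 68
byte 3: (fc ^ 0f) ^ 74 = f3 ^ 74 = 87
byte 4: (7f ^ 73) ^ 3a = 0c ^ 3a = 36
byte 5: (d0 ^ 20) ^ 78 = f0 ^ 78 = 88

01010001 10101111 01101000 10000111 00110110 10001000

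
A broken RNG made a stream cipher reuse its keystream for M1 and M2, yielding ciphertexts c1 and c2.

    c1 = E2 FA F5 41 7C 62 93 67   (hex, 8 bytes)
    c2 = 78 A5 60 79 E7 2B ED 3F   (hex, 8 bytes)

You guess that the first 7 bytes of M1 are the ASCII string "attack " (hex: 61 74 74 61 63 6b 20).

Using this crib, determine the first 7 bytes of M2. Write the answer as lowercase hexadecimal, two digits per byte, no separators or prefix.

fb2be159f8225e

First, c1 ⊕ c2 = (M1 ⊕ K) ⊕ (M2 ⊕ K) = M1 ⊕ M2, so the key drops out. Then M2 = (M1 ⊕ M2) ⊕ M1 over the first 7 bytes.
byte 0: (e2 ^ 78) ^ 61 = 9a ^ 61 = fb
byte 1: (fa ^ a5) ^ 74 = 5f ^ 74 = 2b
byte 2: (f5 ^ 60) ^ 74 = 95 ^ 74 = e1
byte 3: (41 ^ 79) ^ 61 = 38 ^ 61 = 59
byte 4: (7c ^ e7) ^ 63 = 9b ^ 63 = f8
byte 5: (62 ^ 2b) ^ 6b = 49 ^ 6b = 22
byte 6: (93 ^ ed) ^ 20 = 7e ^ 20 = 5e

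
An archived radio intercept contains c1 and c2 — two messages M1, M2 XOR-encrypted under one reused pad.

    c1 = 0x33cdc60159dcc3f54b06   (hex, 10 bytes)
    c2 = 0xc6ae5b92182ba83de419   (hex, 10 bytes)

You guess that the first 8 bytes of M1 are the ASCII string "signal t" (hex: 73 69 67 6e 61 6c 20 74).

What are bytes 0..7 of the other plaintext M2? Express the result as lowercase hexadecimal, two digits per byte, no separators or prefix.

First, c1 ⊕ c2 = (M1 ⊕ K) ⊕ (M2 ⊕ K) = M1 ⊕ M2, so the key drops out. Then M2 = (M1 ⊕ M2) ⊕ M1 over the first 8 bytes.
byte 0: (33 ⊕ c6) ⊕ 73 = f5 ⊕ 73 = 86
byte 1: (cd ⊕ ae) ⊕ 69 = 63 ⊕ 69 = 0a
byte 2: (c6 ⊕ 5b) ⊕ 67 = 9d ⊕ 67 = fa
byte 3: (01 ⊕ 92) ⊕ 6e = 93 ⊕ 6e = fd
byte 4: (59 ⊕ 18) ⊕ 61 = 41 ⊕ 61 = 20
byte 5: (dc ⊕ 2b) ⊕ 6c = f7 ⊕ 6c = 9b
byte 6: (c3 ⊕ a8) ⊕ 20 = 6b ⊕ 20 = 4b
byte 7: (f5 ⊕ 3d) ⊕ 74 = c8 ⊕ 74 = bc

860afafd209b4bbc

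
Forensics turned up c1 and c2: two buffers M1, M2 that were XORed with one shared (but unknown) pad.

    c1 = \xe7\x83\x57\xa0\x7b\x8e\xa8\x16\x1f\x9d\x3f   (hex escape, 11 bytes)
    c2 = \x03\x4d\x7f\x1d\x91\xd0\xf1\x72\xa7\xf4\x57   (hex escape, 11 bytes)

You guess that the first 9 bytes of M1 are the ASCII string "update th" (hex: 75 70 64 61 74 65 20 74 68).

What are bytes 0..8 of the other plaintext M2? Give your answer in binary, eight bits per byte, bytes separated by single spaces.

10010001 10111110 01001100 11011100 10011110 00111011 01111001 00010000 11010000

First, c1 ⊕ c2 = (M1 ⊕ K) ⊕ (M2 ⊕ K) = M1 ⊕ M2, so the key drops out. Then M2 = (M1 ⊕ M2) ⊕ M1 over the first 9 bytes.
byte 0: (e7 ^ 03) ^ 75 = e4 ^ 75 = 91
byte 1: (83 ^ 4d) ^ 70 = ce ^ 70 = be
byte 2: (57 ^ 7f) ^ 64 = 28 ^ 64 = 4c
byte 3: (a0 ^ 1d) ^ 61 = bd ^ 61 = dc
byte 4: (7b ^ 91) ^ 74 = ea ^ 74 = 9e
byte 5: (8e ^ d0) ^ 65 = 5e ^ 65 = 3b
byte 6: (a8 ^ f1) ^ 20 = 59 ^ 20 = 79
byte 7: (16 ^ 72) ^ 74 = 64 ^ 74 = 10
byte 8: (1f ^ a7) ^ 68 = b8 ^ 68 = d0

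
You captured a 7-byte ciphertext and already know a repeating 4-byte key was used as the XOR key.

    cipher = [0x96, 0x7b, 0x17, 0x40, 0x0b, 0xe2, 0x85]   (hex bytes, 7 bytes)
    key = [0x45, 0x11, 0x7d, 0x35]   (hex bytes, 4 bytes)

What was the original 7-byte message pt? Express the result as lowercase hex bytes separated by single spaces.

d3 6a 6a 75 4e f3 f8

The 4-byte key repeats, so the effective keystream is 45 11 7d 35 45 11 7d.
byte 0: 96 ⊕ 45 = d3
byte 1: 7b ⊕ 11 = 6a
byte 2: 17 ⊕ 7d = 6a
byte 3: 40 ⊕ 35 = 75
byte 4: 0b ⊕ 45 = 4e
byte 5: e2 ⊕ 11 = f3
byte 6: 85 ⊕ 7d = f8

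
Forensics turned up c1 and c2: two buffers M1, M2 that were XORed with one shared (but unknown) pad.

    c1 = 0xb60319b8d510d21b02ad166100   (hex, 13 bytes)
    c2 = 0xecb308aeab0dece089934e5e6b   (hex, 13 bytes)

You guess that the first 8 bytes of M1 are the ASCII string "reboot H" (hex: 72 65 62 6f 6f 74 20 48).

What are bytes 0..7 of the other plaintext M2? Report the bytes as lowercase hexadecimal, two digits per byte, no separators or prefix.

28d5737911691eb3

First, c1 ⊕ c2 = (M1 ⊕ K) ⊕ (M2 ⊕ K) = M1 ⊕ M2, so the key drops out. Then M2 = (M1 ⊕ M2) ⊕ M1 over the first 8 bytes.
byte 0: (b6 ⊕ ec) ⊕ 72 = 5a ⊕ 72 = 28
byte 1: (03 ⊕ b3) ⊕ 65 = b0 ⊕ 65 = d5
byte 2: (19 ⊕ 08) ⊕ 62 = 11 ⊕ 62 = 73
byte 3: (b8 ⊕ ae) ⊕ 6f = 16 ⊕ 6f = 79
byte 4: (d5 ⊕ ab) ⊕ 6f = 7e ⊕ 6f = 11
byte 5: (10 ⊕ 0d) ⊕ 74 = 1d ⊕ 74 = 69
byte 6: (d2 ⊕ ec) ⊕ 20 = 3e ⊕ 20 = 1e
byte 7: (1b ⊕ e0) ⊕ 48 = fb ⊕ 48 = b3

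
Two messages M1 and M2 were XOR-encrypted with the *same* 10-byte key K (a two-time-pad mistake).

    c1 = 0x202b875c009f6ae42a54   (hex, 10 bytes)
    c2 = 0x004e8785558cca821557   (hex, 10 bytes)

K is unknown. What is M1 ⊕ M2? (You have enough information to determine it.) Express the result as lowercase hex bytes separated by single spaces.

20 65 00 d9 55 13 a0 66 3f 03

c1 ⊕ c2 = (M1 ⊕ K) ⊕ (M2 ⊕ K) = M1 ⊕ M2 — the shared key cancels under XOR.
20 ⊕ 00 = 20
2b ⊕ 4e = 65
87 ⊕ 87 = 00
5c ⊕ 85 = d9
00 ⊕ 55 = 55
9f ⊕ 8c = 13
6a ⊕ ca = a0
e4 ⊕ 82 = 66
2a ⊕ 15 = 3f
54 ⊕ 57 = 03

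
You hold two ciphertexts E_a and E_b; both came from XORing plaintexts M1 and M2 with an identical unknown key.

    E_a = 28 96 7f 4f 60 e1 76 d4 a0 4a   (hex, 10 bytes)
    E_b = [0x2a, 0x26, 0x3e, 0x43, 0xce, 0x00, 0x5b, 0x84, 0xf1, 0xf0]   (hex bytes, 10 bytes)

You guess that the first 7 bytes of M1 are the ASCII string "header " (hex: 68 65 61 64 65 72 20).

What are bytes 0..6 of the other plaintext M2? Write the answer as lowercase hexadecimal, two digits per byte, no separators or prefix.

6ad52068cb930d

First, E_a ⊕ E_b = (M1 ⊕ K) ⊕ (M2 ⊕ K) = M1 ⊕ M2, so the key drops out. Then M2 = (M1 ⊕ M2) ⊕ M1 over the first 7 bytes.
byte 0: (28 ⊕ 2a) ⊕ 68 = 02 ⊕ 68 = 6a
byte 1: (96 ⊕ 26) ⊕ 65 = b0 ⊕ 65 = d5
byte 2: (7f ⊕ 3e) ⊕ 61 = 41 ⊕ 61 = 20
byte 3: (4f ⊕ 43) ⊕ 64 = 0c ⊕ 64 = 68
byte 4: (60 ⊕ ce) ⊕ 65 = ae ⊕ 65 = cb
byte 5: (e1 ⊕ 00) ⊕ 72 = e1 ⊕ 72 = 93
byte 6: (76 ⊕ 5b) ⊕ 20 = 2d ⊕ 20 = 0d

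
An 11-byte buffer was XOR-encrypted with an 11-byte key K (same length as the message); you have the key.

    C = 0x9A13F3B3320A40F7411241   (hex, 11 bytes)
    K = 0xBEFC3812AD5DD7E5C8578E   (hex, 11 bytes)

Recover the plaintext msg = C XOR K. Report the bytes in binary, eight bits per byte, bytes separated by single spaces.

9a XOR be = 24
13 XOR fc = ef
f3 XOR 38 = cb
b3 XOR 12 = a1
32 XOR ad = 9f
0a XOR 5d = 57
40 XOR d7 = 97
f7 XOR e5 = 12
41 XOR c8 = 89
12 XOR 57 = 45
41 XOR 8e = cf

00100100 11101111 11001011 10100001 10011111 01010111 10010111 00010010 10001001 01000101 11001111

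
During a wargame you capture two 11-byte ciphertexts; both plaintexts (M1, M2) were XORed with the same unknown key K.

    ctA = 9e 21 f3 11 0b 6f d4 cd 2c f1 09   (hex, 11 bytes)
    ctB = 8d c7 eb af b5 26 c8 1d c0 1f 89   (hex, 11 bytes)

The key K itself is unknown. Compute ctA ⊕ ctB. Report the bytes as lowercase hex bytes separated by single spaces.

ctA ⊕ ctB = (M1 ⊕ K) ⊕ (M2 ⊕ K) = M1 ⊕ M2 — the shared key cancels under XOR.
9e xor 8d = 13
21 xor c7 = e6
f3 xor eb = 18
11 xor af = be
0b xor b5 = be
6f xor 26 = 49
d4 xor c8 = 1c
cd xor 1d = d0
2c xor c0 = ec
f1 xor 1f = ee
09 xor 89 = 80

13 e6 18 be be 49 1c d0 ec ee 80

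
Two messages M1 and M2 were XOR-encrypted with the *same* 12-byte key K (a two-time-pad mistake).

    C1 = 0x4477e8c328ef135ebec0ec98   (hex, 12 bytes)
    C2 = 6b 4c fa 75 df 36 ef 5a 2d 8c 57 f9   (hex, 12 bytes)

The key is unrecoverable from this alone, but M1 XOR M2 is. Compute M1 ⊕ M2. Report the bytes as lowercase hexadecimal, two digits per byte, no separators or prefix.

2f3b12b6f7d9fc04934cbb61

C1 ⊕ C2 = (M1 ⊕ K) ⊕ (M2 ⊕ K) = M1 ⊕ M2 — the shared key cancels under XOR.
44 ^ 6b = 2f
77 ^ 4c = 3b
e8 ^ fa = 12
c3 ^ 75 = b6
28 ^ df = f7
ef ^ 36 = d9
13 ^ ef = fc
5e ^ 5a = 04
be ^ 2d = 93
c0 ^ 8c = 4c
ec ^ 57 = bb
98 ^ f9 = 61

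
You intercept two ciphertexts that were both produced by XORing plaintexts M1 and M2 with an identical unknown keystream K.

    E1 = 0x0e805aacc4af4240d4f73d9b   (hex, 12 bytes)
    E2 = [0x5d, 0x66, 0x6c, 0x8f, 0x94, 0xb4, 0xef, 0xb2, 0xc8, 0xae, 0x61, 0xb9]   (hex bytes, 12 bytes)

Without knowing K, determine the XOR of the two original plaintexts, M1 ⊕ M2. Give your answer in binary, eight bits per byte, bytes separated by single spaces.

01010011 11100110 00110110 00100011 01010000 00011011 10101101 11110010 00011100 01011001 01011100 00100010

E1 ⊕ E2 = (M1 ⊕ K) ⊕ (M2 ⊕ K) = M1 ⊕ M2 — the shared key cancels under XOR.
0e xor 5d = 53
80 xor 66 = e6
5a xor 6c = 36
ac xor 8f = 23
c4 xor 94 = 50
af xor b4 = 1b
42 xor ef = ad
40 xor b2 = f2
d4 xor c8 = 1c
f7 xor ae = 59
3d xor 61 = 5c
9b xor b9 = 22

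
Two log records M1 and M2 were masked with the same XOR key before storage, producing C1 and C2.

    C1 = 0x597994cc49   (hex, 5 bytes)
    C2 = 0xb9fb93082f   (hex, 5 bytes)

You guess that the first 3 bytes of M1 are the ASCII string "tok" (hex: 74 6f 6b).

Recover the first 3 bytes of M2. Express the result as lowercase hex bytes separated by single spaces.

94 ed 6c

First, C1 ⊕ C2 = (M1 ⊕ K) ⊕ (M2 ⊕ K) = M1 ⊕ M2, so the key drops out. Then M2 = (M1 ⊕ M2) ⊕ M1 over the first 3 bytes.
byte 0: (59 xor b9) xor 74 = e0 xor 74 = 94
byte 1: (79 xor fb) xor 6f = 82 xor 6f = ed
byte 2: (94 xor 93) xor 6b = 07 xor 6b = 6c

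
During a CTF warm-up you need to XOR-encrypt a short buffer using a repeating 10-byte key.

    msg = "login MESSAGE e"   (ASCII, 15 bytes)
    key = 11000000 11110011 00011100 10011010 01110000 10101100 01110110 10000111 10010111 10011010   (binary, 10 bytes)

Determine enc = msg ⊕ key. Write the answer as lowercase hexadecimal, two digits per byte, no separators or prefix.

ac9c7bf31e8c3bc2c4c981b459ba15

The 10-byte key repeats, so the effective keystream is c0 f3 1c 9a 70 ac 76 87 97 9a c0 f3 1c 9a 70.
byte 0: 108 xor 192 = 172
byte 1: 111 xor 243 = 156
byte 2: 103 xor  28 = 123
byte 3: 105 xor 154 = 243
byte 4: 110 xor 112 =  30
byte 5:  32 xor 172 = 140
byte 6:  77 xor 118 =  59
byte 7:  69 xor 135 = 194
byte 8:  83 xor 151 = 196
byte 9:  83 xor 154 = 201
byte 10:  65 xor 192 = 129
byte 11:  71 xor 243 = 180
byte 12:  69 xor  28 =  89
byte 13:  32 xor 154 = 186
byte 14: 101 xor 112 =  21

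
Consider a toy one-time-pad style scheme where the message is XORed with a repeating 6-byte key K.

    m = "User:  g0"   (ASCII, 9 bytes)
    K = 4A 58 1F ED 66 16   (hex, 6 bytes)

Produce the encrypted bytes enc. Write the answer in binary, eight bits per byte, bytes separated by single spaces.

00011111 00101011 01111010 10011111 01011100 00110110 01101010 00111111 00101111

The 6-byte key repeats, so the effective keystream is 4a 58 1f ed 66 16 4a 58 1f.
byte 0:  85 ⊕  74 =  31
byte 1: 115 ⊕  88 =  43
byte 2: 101 ⊕  31 = 122
byte 3: 114 ⊕ 237 = 159
byte 4:  58 ⊕ 102 =  92
byte 5:  32 ⊕  22 =  54
byte 6:  32 ⊕  74 = 106
byte 7: 103 ⊕  88 =  63
byte 8:  48 ⊕  31 =  47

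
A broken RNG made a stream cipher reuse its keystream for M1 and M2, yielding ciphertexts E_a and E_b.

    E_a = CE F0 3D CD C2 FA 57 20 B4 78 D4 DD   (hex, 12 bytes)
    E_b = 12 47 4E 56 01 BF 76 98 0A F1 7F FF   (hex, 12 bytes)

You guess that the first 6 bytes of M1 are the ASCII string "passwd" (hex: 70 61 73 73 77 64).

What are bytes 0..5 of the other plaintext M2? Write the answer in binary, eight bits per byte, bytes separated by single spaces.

10101100 11010110 00000000 11101000 10110100 00100001

First, E_a ⊕ E_b = (M1 ⊕ K) ⊕ (M2 ⊕ K) = M1 ⊕ M2, so the key drops out. Then M2 = (M1 ⊕ M2) ⊕ M1 over the first 6 bytes.
byte 0: (ce XOR 12) XOR 70 = dc XOR 70 = ac
byte 1: (f0 XOR 47) XOR 61 = b7 XOR 61 = d6
byte 2: (3d XOR 4e) XOR 73 = 73 XOR 73 = 00
byte 3: (cd XOR 56) XOR 73 = 9b XOR 73 = e8
byte 4: (c2 XOR 01) XOR 77 = c3 XOR 77 = b4
byte 5: (fa XOR bf) XOR 64 = 45 XOR 64 = 21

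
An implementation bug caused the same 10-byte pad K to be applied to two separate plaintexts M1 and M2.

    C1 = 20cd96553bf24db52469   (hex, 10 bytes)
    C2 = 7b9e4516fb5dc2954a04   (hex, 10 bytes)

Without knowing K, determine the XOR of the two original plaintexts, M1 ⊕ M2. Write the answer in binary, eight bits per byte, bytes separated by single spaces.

01011011 01010011 11010011 01000011 11000000 10101111 10001111 00100000 01101110 01101101

C1 ⊕ C2 = (M1 ⊕ K) ⊕ (M2 ⊕ K) = M1 ⊕ M2 — the shared key cancels under XOR.
byte 0: 20 XOR 7b = 5b
byte 1: cd XOR 9e = 53
byte 2: 96 XOR 45 = d3
byte 3: 55 XOR 16 = 43
byte 4: 3b XOR fb = c0
byte 5: f2 XOR 5d = af
byte 6: 4d XOR c2 = 8f
byte 7: b5 XOR 95 = 20
byte 8: 24 XOR 4a = 6e
byte 9: 69 XOR 04 = 6d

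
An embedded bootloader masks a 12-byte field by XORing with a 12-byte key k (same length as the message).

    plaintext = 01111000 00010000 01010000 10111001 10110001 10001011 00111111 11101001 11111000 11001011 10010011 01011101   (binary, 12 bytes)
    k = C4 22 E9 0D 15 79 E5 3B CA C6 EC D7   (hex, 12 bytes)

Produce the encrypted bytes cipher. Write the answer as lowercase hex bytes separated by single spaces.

XOR is its own inverse, so applying the key byte-wise gives the result directly.
78 XOR c4 = bc
10 XOR 22 = 32
50 XOR e9 = b9
b9 XOR 0d = b4
b1 XOR 15 = a4
8b XOR 79 = f2
3f XOR e5 = da
e9 XOR 3b = d2
f8 XOR ca = 32
cb XOR c6 = 0d
93 XOR ec = 7f
5d XOR d7 = 8a

bc 32 b9 b4 a4 f2 da d2 32 0d 7f 8a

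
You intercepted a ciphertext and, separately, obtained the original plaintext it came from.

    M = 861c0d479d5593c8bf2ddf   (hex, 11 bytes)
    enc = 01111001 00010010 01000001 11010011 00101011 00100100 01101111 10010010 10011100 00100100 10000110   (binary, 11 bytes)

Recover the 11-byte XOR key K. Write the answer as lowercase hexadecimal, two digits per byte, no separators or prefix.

Since enc = M ⊕ K, XORing both sides with M gives K = M ⊕ enc.
86 xor 79 = ff
1c xor 12 = 0e
0d xor 41 = 4c
47 xor d3 = 94
9d xor 2b = b6
55 xor 24 = 71
93 xor 6f = fc
c8 xor 92 = 5a
bf xor 9c = 23
2d xor 24 = 09
df xor 86 = 59

ff0e4c94b671fc5a230959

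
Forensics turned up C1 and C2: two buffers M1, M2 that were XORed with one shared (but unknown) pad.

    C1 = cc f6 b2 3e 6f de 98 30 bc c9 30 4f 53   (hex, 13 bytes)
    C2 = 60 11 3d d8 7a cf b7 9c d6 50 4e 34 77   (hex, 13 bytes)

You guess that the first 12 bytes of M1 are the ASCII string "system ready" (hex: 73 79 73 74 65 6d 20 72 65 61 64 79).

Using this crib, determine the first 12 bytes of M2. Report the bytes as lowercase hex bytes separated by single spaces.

df 9e fc 92 70 7c 0f de 0f f8 1a 02

First, C1 ⊕ C2 = (M1 ⊕ K) ⊕ (M2 ⊕ K) = M1 ⊕ M2, so the key drops out. Then M2 = (M1 ⊕ M2) ⊕ M1 over the first 12 bytes.
byte 0: (cc ^ 60) ^ 73 = ac ^ 73 = df
byte 1: (f6 ^ 11) ^ 79 = e7 ^ 79 = 9e
byte 2: (b2 ^ 3d) ^ 73 = 8f ^ 73 = fc
byte 3: (3e ^ d8) ^ 74 = e6 ^ 74 = 92
byte 4: (6f ^ 7a) ^ 65 = 15 ^ 65 = 70
byte 5: (de ^ cf) ^ 6d = 11 ^ 6d = 7c
byte 6: (98 ^ b7) ^ 20 = 2f ^ 20 = 0f
byte 7: (30 ^ 9c) ^ 72 = ac ^ 72 = de
byte 8: (bc ^ d6) ^ 65 = 6a ^ 65 = 0f
byte 9: (c9 ^ 50) ^ 61 = 99 ^ 61 = f8
byte 10: (30 ^ 4e) ^ 64 = 7e ^ 64 = 1a
byte 11: (4f ^ 34) ^ 79 = 7b ^ 79 = 02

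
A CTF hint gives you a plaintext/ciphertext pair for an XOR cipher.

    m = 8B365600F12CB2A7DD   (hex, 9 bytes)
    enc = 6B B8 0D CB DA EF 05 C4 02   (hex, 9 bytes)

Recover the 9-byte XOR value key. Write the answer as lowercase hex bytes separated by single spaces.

Since enc = m ⊕ key, XORing both sides with m gives key = m ⊕ enc.
139 ^ 107 = 224
 54 ^ 184 = 142
 86 ^  13 =  91
  0 ^ 203 = 203
241 ^ 218 =  43
 44 ^ 239 = 195
178 ^   5 = 183
167 ^ 196 =  99
221 ^   2 = 223

e0 8e 5b cb 2b c3 b7 63 df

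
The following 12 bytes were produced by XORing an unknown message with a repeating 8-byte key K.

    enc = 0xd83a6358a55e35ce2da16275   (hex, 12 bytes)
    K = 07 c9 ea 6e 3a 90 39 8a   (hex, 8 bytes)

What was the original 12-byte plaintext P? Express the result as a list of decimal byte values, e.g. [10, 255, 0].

[223, 243, 137, 54, 159, 206, 12, 68, 42, 104, 136, 27]

The 8-byte key repeats, so the effective keystream is 07 c9 ea 6e 3a 90 39 8a 07 c9 ea 6e.
byte 0: 216 ^   7 = 223
byte 1:  58 ^ 201 = 243
byte 2:  99 ^ 234 = 137
byte 3:  88 ^ 110 =  54
byte 4: 165 ^  58 = 159
byte 5:  94 ^ 144 = 206
byte 6:  53 ^  57 =  12
byte 7: 206 ^ 138 =  68
byte 8:  45 ^   7 =  42
byte 9: 161 ^ 201 = 104
byte 10:  98 ^ 234 = 136
byte 11: 117 ^ 110 =  27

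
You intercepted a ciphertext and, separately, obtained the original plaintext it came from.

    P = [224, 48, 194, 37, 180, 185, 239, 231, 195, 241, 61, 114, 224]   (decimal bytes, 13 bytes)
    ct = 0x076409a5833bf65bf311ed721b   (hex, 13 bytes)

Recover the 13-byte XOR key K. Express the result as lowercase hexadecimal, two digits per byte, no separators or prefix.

e754cb80378219bc30e0d000fb

Since ct = P ⊕ K, XORing both sides with P gives K = P ⊕ ct.
byte 0: 224 ^   7 = 231
byte 1:  48 ^ 100 =  84
byte 2: 194 ^   9 = 203
byte 3:  37 ^ 165 = 128
byte 4: 180 ^ 131 =  55
byte 5: 185 ^  59 = 130
byte 6: 239 ^ 246 =  25
byte 7: 231 ^  91 = 188
byte 8: 195 ^ 243 =  48
byte 9: 241 ^  17 = 224
byte 10:  61 ^ 237 = 208
byte 11: 114 ^ 114 =   0
byte 12: 224 ^  27 = 251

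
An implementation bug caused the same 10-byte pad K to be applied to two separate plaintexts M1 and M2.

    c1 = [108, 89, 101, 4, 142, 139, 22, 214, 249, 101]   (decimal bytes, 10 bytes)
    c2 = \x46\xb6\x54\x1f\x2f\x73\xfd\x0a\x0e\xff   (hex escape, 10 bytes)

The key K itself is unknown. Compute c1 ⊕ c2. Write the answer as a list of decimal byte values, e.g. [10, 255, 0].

[42, 239, 49, 27, 161, 248, 235, 220, 247, 154]

c1 ⊕ c2 = (M1 ⊕ K) ⊕ (M2 ⊕ K) = M1 ⊕ M2 — the shared key cancels under XOR.
6c ⊕ 46 = 2a
59 ⊕ b6 = ef
65 ⊕ 54 = 31
04 ⊕ 1f = 1b
8e ⊕ 2f = a1
8b ⊕ 73 = f8
16 ⊕ fd = eb
d6 ⊕ 0a = dc
f9 ⊕ 0e = f7
65 ⊕ ff = 9a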